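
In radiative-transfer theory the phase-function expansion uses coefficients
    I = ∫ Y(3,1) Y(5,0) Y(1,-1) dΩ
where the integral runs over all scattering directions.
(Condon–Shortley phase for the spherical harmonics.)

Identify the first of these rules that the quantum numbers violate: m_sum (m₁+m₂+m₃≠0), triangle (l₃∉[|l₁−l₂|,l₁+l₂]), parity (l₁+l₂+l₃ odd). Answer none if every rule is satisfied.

triangle

azimuthal sum: 1 + 0 − 1 = 0  ✓
2 ≤ 1 ≤ 8 (triangle on l)  ✗
L = 3 + 5 + 1 = 9 (odd)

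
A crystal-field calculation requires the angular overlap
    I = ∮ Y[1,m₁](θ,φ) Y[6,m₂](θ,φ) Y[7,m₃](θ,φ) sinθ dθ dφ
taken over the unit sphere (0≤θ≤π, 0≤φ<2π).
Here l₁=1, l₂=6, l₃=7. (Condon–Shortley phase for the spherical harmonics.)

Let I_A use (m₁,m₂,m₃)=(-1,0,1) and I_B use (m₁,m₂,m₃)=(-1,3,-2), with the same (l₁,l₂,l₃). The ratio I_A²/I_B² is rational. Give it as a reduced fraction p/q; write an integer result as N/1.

l's match ⇒ only the (l;m) 3-j factors differ between A and B.
A: triangle coeff Δ(1,6,7) = 1/1365; Σ_t [0,0]: t=0:+1/1036800 = 1/1036800; (3j)²=4/195 [(1 6 7; -1 0 1)], sign=+1
B: triangle coeff Δ(1,6,7) = 1/1365; Σ_t [0,0]: t=0:+1/4354560 = 1/4354560; (3j)²=2/273 [(1 6 7; -1 3 -2)], sign=-1
I_A²/I_B² = (4/195)/(2/273) = 14/5

14/5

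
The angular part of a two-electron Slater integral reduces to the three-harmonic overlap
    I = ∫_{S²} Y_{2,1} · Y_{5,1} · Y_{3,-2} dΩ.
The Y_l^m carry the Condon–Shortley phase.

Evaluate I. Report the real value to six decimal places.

Rules hold: Σm=0, L=10 even, 3≤3≤7.
N = 5·11·7 = 385
Δ = 4!·0!·6!/11! = 1/2310
Racah Σ t=2..2: t=2:+1/144 = 1/144
⇒ 3j(2 5 3; 0 0 0)² = 10/231, sgn -1
Racah Σ t=1..1: t=1:−1/720 = -1/720
⇒ 3j(2 5 3; 1 1 -2)² = 4/385, sgn +1
4πI² = N·(3j₀)²·(3jₘ)² = 40/231
I = -1·√(0.17316/4π) = -0.11738675

-0.117387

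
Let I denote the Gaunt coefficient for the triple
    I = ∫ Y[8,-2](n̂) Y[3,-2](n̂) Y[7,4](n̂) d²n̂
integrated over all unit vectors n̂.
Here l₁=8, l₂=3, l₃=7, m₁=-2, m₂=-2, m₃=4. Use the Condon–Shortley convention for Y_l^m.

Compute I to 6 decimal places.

Checks pass: Σm=0; 18 even; l₃=7∈[5,11].
(2·8+1)(2·3+1)(2·7+1) = 1785
Δ: 4! 12! 2! / 19! → 1/5290740
sum: t=1:−1/7257600 t=2:+1/2073600 t=3:−1/7257600 = 1/4838400
3j²(8 3 7; 0 0 0) = Δ·Π!·Σ² = 252/20995  (sign -1)
sum: t=0:+1/174182400 t=1:−1/26127360 = -17/522547200
3j²(8 3 7; -2 -2 4) = Δ·Π!·Σ² = 935/62244  (sign +1)
combine: 4πI² = 1785·252/20995·935/62244 = 19635/61009
take √, sign -1: I = -0.16003448

-0.160034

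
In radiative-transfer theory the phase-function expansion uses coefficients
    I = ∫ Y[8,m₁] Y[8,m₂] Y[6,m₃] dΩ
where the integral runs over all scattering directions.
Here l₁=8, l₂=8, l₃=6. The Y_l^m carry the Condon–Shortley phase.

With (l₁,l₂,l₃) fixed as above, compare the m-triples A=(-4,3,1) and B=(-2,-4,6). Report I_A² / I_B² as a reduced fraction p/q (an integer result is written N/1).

25/432

Shared (l₁,l₂,l₃)=(8,8,6): N and (l;000)² cancel in I_A²/I_B².
A: Δ = 10!·6!·6!/23! = 1/13742520792; Racah Σ t=6..10: t=6:+1/1492992000 t=7:−1/174182400 t=8:+1/139345920 t=9:−1/627056640 t=10:+1/20901888000 = 1/1791590400; ⇒ 3j(8 8 6; -4 3 1)² = 875/1158924, sgn -1
B: Δ = 10!·6!·6!/23! = 1/13742520792; Racah Σ t=4..4: t=4:+1/8957952000 = 1/8957952000; ⇒ 3j(8 8 6; -2 -4 6)² = 1260/96577, sgn +1
I_A²/I_B² = (875/1158924)/(1260/96577) = 25/432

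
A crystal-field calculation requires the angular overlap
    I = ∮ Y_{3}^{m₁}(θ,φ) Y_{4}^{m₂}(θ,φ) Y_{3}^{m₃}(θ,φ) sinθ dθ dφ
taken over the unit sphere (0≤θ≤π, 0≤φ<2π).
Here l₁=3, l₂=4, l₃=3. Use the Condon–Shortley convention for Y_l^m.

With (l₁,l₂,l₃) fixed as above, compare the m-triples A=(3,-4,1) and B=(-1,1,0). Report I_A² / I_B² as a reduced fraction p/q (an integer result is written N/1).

l's match ⇒ only the (l;m) 3-j factors differ between A and B.
A: triangle coeff Δ(3,4,3) = 1/34650; Σ_t [0,0]: t=0:+1/1152 = 1/1152; (3j)²=1/33 [(3 4 3; 3 -4 1)], sign=+1
B: triangle coeff Δ(3,4,3) = 1/34650; Σ_t [2,4]: t=2:+1/48 t=3:−1/24 t=4:+1/288 = -5/288; (3j)²=5/462 [(3 4 3; -1 1 0)], sign=+1
I_A²/I_B² = (1/33)/(5/462) = 14/5

14/5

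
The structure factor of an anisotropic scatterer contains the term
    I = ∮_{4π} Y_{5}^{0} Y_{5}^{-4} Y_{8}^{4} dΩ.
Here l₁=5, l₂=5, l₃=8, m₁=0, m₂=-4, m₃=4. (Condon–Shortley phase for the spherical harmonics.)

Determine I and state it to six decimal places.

m-sum 0 ✓  L=18 even ✓  0≤8≤10 ✓
Π(2lᵢ+1) = 11×11×17 = 2057
triangle coeff Δ(5,5,8) = 1/37413090
Σ_t [0,2]: t=0:+1/1036800 t=1:−1/331776 t=2:+1/1036800 = -1/921600
(3j)²=490/46189 [(5 5 8; 0 0 0)], sign=-1
Σ_t [0,1]: t=0:+1/7257600 t=1:−1/23224320 = 11/116121600
(3j)²=121/8398 [(5 5 8; 0 -4 4)], sign=+1
⇒ 4πI² = 326095/1037153
I = (-1)√(326095/1037153/(4π)) = -0.15817787

-0.158178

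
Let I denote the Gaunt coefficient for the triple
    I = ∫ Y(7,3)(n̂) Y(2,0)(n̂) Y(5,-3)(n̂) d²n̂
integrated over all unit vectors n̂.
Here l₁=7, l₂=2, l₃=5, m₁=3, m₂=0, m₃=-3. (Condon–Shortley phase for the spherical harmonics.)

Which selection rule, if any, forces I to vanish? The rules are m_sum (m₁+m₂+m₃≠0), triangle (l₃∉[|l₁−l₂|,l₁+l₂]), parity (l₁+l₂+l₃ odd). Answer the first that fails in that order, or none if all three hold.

none

azimuthal sum: 3 + 0 − 3 = 0  ✓
5 ≤ 5 ≤ 9 (triangle on l)  ✓
L = 7 + 2 + 5 = 14 (even)  ✓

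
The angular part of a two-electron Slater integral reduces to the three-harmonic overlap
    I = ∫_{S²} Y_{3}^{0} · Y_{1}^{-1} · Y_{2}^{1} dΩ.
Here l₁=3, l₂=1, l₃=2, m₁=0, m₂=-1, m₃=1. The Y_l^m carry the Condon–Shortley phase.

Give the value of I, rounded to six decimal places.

m-sum 0 ✓  L=6 even ✓  2≤2≤4 ✓
Π(2lᵢ+1) = 7×3×5 = 105
triangle coeff Δ(3,1,2) = 1/105
Σ_t [1,1]: t=1:−1/4 = -1/4
(3j)²=3/35 [(3 1 2; 0 0 0)], sign=-1
Σ_t [0,0]: t=0:+1/12 = 1/12
(3j)²=1/35 [(3 1 2; 0 -1 1)], sign=-1
⇒ 4πI² = 9/35
I = (+1)√(9/35/(4π)) = 0.14304817

0.143048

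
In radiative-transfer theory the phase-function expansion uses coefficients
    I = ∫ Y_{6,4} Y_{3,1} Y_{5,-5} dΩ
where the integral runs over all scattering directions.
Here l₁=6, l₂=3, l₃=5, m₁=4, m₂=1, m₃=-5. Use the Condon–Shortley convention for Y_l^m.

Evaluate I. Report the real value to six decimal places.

Checks pass: Σm=0; 14 even; l₃=5∈[3,9].
(2·6+1)(2·3+1)(2·5+1) = 1001
Δ: 4! 8! 2! / 15! → 1/675675
sum: t=1:−1/8640 t=2:+1/2304 t=3:−1/8640 = 7/34560
3j²(6 3 5; 0 0 0) = Δ·Π!·Σ² = 7/429  (sign -1)
sum: t=2:+1/322560 = 1/322560
3j²(6 3 5; 4 1 -5) = Δ·Π!·Σ² = 18/1001  (sign +1)
combine: 4πI² = 1001·7/429·18/1001 = 42/143
take √, sign -1: I = -0.15288036

-0.152880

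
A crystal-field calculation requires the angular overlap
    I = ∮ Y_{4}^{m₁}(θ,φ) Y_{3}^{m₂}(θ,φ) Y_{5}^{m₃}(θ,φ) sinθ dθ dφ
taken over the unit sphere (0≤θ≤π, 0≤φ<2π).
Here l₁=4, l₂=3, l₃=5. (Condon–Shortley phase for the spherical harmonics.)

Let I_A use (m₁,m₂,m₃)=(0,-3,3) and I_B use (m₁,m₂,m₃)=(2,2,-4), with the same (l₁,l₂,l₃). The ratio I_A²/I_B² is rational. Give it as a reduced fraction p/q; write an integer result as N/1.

Same 4,3,5: normalisation and zero-m 3j drop out of the ratio.
A: Δ: 2! 6! 4! / 13! → 1/180180; sum: t=0:+1/2304 = 1/2304; 3j²(4 3 5; 0 -3 3) = Δ·Π!·Σ² = 5/143  (sign +1)
B: Δ: 2! 6! 4! / 13! → 1/180180; sum: t=1:−1/2880 t=2:+1/8640 = -1/4320; 3j²(4 3 5; 2 2 -4) = Δ·Π!·Σ² = 8/429  (sign +1)
I_A²/I_B² = (5/143)/(8/429) = 15/8

15/8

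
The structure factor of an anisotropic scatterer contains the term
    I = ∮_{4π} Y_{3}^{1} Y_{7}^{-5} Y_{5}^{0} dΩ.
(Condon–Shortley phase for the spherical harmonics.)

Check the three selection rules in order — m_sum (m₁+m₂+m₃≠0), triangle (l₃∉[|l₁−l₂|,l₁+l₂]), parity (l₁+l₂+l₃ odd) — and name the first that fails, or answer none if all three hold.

azimuthal sum: 1 − 5 + 0 = -4  ✗
4 ≤ 5 ≤ 10 (triangle on l)
L = 3 + 7 + 5 = 15 (odd)

m_sum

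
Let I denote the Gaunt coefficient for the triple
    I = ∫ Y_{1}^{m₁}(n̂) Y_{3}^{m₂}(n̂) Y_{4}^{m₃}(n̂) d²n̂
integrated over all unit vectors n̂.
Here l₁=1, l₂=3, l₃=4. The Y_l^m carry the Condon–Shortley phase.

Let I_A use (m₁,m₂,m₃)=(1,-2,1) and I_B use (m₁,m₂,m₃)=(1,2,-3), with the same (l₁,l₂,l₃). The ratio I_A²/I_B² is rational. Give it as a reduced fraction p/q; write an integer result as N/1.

1/7

Same 1,3,4: normalisation and zero-m 3j drop out of the ratio.
A: Δ: 0! 2! 6! / 9! → 1/252; sum: t=0:+1/240 = 1/240; 3j²(1 3 4; 1 -2 1) = Δ·Π!·Σ² = 1/84  (sign -1)
B: Δ: 0! 2! 6! / 9! → 1/252; sum: t=0:+1/240 = 1/240; 3j²(1 3 4; 1 2 -3) = Δ·Π!·Σ² = 1/12  (sign -1)
I_A²/I_B² = (1/84)/(1/12) = 1/7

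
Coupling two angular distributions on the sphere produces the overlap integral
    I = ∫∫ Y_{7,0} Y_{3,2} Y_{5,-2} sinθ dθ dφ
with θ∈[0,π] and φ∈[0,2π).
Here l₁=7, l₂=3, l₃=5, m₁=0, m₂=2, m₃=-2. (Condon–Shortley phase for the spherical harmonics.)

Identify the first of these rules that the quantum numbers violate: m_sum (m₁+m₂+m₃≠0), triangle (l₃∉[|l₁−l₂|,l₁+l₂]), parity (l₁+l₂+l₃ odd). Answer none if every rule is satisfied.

Σmᵢ = 0  ✓
l₃∈[|l₁−l₂|,l₁+l₂]=[4,10], have l₃=5  ✓
Σlᵢ = 15 ⇒ odd  ✗

parity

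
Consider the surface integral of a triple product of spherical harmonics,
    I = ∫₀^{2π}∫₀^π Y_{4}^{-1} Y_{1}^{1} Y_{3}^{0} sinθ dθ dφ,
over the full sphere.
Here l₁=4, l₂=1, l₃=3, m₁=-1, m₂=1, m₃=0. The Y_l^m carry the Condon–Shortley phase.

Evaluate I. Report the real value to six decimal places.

Checks pass: Σm=0; 8 even; l₃=3∈[3,5].
(2·4+1)(2·1+1)(2·3+1) = 189
Δ: 2! 6! 0! / 9! → 1/252
sum: t=1:−1/36 = -1/36
3j²(4 1 3; 0 0 0) = Δ·Π!·Σ² = 4/63  (sign +1)
sum: t=2:+1/72 = 1/72
3j²(4 1 3; -1 1 0) = Δ·Π!·Σ² = 5/126  (sign -1)
combine: 4πI² = 189·4/63·5/126 = 10/21
take √, sign -1: I = -0.19466390

-0.194664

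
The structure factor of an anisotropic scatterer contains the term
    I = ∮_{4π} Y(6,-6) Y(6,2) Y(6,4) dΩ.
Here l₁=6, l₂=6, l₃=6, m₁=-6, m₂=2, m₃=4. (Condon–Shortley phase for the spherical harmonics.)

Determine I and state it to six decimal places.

-0.158872

Rules hold: Σm=0, L=18 even, 0≤6≤12.
N = 13·13·13 = 2197
Δ = 6!·6!·6!/19! = 1/325909584
Racah Σ t=0..6: t=0:+1/373248000 t=1:−1/1728000 t=2:+1/110592 t=3:−1/46656 t=4:+1/110592 t=5:−1/1728000 t=6:+1/373248000 = -7/1555200
⇒ 3j(6 6 6; 0 0 0)² = 400/46189, sgn -1
Racah Σ t=6..6: t=6:+1/24883200 = 1/24883200
⇒ 3j(6 6 6; -6 2 4)² = 70/4199, sgn +1
4πI² = N·(3j₀)²·(3jₘ)² = 364000/1147619
I = -1·√(0.317178/4π) = -0.15887183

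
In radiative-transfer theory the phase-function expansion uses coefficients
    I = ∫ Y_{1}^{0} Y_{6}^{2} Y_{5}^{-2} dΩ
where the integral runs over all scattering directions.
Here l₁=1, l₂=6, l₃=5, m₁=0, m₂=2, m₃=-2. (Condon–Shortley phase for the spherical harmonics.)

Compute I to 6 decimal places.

m-sum 0 ✓  L=12 even ✓  5≤5≤7 ✓
Π(2lᵢ+1) = 3×13×11 = 429
triangle coeff Δ(1,6,5) = 1/858
Σ_t [1,1]: t=1:−1/14400 = -1/14400
(3j)²=6/143 [(1 6 5; 0 0 0)], sign=+1
Σ_t [1,1]: t=1:−1/30240 = -1/30240
(3j)²=16/429 [(1 6 5; 0 2 -2)], sign=+1
⇒ 4πI² = 96/143
I = (+1)√(96/143/(4π)) = 0.23113338

0.231133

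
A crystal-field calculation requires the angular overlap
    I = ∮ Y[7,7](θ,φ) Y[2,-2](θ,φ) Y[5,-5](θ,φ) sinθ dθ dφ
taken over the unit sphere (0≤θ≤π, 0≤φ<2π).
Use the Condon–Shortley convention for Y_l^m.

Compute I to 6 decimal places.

Rules hold: Σm=0, L=14 even, 5≤5≤9.
N = 15·5·11 = 825
Δ = 4!·10!·0!/15! = 1/15015
Racah Σ t=2..2: t=2:+1/57600 = 1/57600
⇒ 3j(7 2 5; 0 0 0)² = 21/715, sgn -1
Racah Σ t=0..0: t=0:+1/87091200 = 1/87091200
⇒ 3j(7 2 5; 7 -2 -5)² = 1/15, sgn +1
4πI² = N·(3j₀)²·(3jₘ)² = 21/13
I = -1·√(1.61538/4π) = -0.35853622

-0.358536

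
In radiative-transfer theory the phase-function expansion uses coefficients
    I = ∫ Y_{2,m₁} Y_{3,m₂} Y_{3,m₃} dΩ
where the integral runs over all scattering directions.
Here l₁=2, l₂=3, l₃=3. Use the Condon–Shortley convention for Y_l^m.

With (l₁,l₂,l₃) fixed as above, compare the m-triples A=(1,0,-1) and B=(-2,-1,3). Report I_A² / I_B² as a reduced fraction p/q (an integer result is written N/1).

1/5

Same 2,3,3: normalisation and zero-m 3j drop out of the ratio.
A: Δ: 2! 2! 4! / 9! → 1/3780; sum: t=0:+1/12 t=1:−1/8 = -1/24; 3j²(2 3 3; 1 0 -1) = Δ·Π!·Σ² = 1/210  (sign -1)
B: Δ: 2! 2! 4! / 9! → 1/3780; sum: t=2:+1/96 = 1/96; 3j²(2 3 3; -2 -1 3) = Δ·Π!·Σ² = 1/42  (sign +1)
I_A²/I_B² = (1/210)/(1/42) = 1/5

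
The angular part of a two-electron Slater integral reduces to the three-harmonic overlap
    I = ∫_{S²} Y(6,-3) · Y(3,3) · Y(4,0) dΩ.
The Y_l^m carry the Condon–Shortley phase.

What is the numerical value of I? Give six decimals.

l₁+l₂+l₃=13 is odd: 3j(l;000)=0 ⇒ I=0

0.000000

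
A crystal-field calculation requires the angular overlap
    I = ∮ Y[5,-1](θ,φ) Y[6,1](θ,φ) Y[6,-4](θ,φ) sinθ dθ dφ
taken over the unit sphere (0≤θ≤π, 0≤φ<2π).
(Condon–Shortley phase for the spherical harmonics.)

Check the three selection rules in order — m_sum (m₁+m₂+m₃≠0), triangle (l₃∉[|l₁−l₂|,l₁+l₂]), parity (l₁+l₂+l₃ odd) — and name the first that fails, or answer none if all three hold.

Σmᵢ = -4  ✗
l₃∈[|l₁−l₂|,l₁+l₂]=[1,11], have l₃=6
Σlᵢ = 17 ⇒ odd

m_sum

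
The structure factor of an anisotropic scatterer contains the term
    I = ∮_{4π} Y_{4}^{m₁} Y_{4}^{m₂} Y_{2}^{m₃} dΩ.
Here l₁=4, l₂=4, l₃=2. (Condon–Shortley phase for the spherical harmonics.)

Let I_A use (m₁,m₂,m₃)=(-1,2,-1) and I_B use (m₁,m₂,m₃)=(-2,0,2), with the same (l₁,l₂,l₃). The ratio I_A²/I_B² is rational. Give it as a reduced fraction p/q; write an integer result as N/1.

Same 4,4,2: normalisation and zero-m 3j drop out of the ratio.
A: Δ: 6! 2! 2! / 11! → 1/13860; sum: t=4:+1/96 t=5:−1/240 = 1/160; 3j²(4 4 2; -1 2 -1) = Δ·Π!·Σ² = 27/1540  (sign -1)
B: Δ: 6! 2! 2! / 11! → 1/13860; sum: t=4:+1/192 = 1/192; 3j²(4 4 2; -2 0 2) = Δ·Π!·Σ² = 3/77  (sign +1)
I_A²/I_B² = (27/1540)/(3/77) = 9/20

9/20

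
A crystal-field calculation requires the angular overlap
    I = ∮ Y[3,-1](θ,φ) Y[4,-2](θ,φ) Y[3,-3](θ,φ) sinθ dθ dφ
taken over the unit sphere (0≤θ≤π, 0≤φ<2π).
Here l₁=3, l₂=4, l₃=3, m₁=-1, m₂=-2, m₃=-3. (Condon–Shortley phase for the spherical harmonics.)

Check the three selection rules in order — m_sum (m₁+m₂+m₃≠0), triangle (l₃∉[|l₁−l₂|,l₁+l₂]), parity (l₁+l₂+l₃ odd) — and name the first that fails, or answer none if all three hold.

m_sum

azimuthal sum: -1 − 2 − 3 = -6  ✗
1 ≤ 3 ≤ 7 (triangle on l)
L = 3 + 4 + 3 = 10 (even)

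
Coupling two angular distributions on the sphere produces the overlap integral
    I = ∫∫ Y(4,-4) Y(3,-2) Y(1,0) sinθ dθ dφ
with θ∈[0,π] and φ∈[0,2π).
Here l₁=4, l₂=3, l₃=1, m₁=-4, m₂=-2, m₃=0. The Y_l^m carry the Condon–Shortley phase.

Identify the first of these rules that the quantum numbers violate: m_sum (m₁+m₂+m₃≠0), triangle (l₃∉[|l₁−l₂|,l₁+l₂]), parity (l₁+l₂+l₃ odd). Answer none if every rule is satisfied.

m₁+m₂+m₃ = -4 − 2 + 0 = -6  ✗
triangle: |4−3|=1 ≤ l₃=1 ≤ 4+3=7
parity: l₁+l₂+l₃ = 8 is even

m_sum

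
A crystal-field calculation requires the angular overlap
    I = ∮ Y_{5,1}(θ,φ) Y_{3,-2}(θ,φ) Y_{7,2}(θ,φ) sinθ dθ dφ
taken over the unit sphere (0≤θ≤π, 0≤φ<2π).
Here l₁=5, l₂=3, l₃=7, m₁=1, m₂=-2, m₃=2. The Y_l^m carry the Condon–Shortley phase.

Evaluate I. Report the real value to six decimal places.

1 − 2 + 2 = 1 ≠ 0: azimuthal integral kills it; I = 0

0.000000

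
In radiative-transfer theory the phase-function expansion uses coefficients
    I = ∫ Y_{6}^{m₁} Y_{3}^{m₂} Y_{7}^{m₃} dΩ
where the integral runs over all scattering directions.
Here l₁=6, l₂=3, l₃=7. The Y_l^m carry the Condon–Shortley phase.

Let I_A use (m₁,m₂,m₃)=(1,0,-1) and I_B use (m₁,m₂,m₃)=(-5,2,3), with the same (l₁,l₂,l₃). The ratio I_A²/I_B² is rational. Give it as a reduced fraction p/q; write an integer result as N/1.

22188/19855

l's match ⇒ only the (l;m) 3-j factors differ between A and B.
A: triangle coeff Δ(6,3,7) = 1/2042040; Σ_t [0,2]: t=0:+1/172800 t=1:−1/69120 t=2:+1/362880 = -43/7257600; (3j)²=1849/170170 [(6 3 7; 1 0 -1)], sign=-1
B: triangle coeff Δ(6,3,7) = 1/2042040; Σ_t [1,2]: t=1:−1/87091200 t=2:+1/4354560 = 19/87091200; (3j)²=361/37128 [(6 3 7; -5 2 3)], sign=+1
I_A²/I_B² = (1849/170170)/(361/37128) = 22188/19855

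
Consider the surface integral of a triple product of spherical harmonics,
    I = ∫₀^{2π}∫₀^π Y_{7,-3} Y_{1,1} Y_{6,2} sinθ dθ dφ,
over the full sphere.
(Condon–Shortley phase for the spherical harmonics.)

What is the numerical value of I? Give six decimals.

Checks pass: Σm=0; 14 even; l₃=6∈[6,8].
(2·7+1)(2·1+1)(2·6+1) = 585
Δ: 2! 12! 0! / 15! → 1/1365
sum: t=1:−1/518400 = -1/518400
3j²(7 1 6; 0 0 0) = Δ·Π!·Σ² = 7/195  (sign -1)
sum: t=2:+1/1935360 = 1/1935360
3j²(7 1 6; -3 1 2) = Δ·Π!·Σ² = 3/91  (sign +1)
combine: 4πI² = 585·7/195·3/91 = 9/13
take √, sign -1: I = -0.23471705

-0.234717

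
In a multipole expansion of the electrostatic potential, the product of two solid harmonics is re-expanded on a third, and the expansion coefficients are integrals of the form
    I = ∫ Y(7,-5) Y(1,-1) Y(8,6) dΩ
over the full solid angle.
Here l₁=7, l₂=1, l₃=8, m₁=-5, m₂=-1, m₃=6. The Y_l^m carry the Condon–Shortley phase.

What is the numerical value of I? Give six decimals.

Rules hold: Σm=0, L=16 even, 6≤8≤8.
N = 15·3·17 = 765
Δ = 0!·14!·2!/17! = 1/2040
Racah Σ t=0..0: t=0:+1/25401600 = 1/25401600
⇒ 3j(7 1 8; 0 0 0)² = 8/255, sgn +1
Racah Σ t=0..0: t=0:+1/1916006400 = 1/1916006400
⇒ 3j(7 1 8; -5 -1 6)² = 91/2040, sgn +1
4πI² = N·(3j₀)²·(3jₘ)² = 91/85
I = +1·√(1.07059/4π) = 0.29188132

0.291881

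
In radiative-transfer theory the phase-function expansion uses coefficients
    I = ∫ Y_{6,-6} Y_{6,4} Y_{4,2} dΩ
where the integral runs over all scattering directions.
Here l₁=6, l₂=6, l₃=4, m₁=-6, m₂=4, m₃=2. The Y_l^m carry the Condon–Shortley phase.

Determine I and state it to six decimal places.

m-sum 0 ✓  L=16 even ✓  0≤4≤12 ✓
Π(2lᵢ+1) = 13×13×9 = 1521
triangle coeff Δ(6,6,4) = 1/15315300
Σ_t [2,6]: t=2:+1/829440 t=3:−1/25920 t=4:+1/9216 t=5:−1/25920 t=6:+1/829440 = 7/207360
(3j)²=28/2431 [(6 6 4; 0 0 0)], sign=+1
Σ_t [8,8]: t=8:+1/3870720 = 1/3870720
(3j)²=135/6188 [(6 6 4; -6 4 2)], sign=+1
⇒ 4πI² = 1215/3179
I = (+1)√(1215/3179/(4π)) = 0.17439657

0.174397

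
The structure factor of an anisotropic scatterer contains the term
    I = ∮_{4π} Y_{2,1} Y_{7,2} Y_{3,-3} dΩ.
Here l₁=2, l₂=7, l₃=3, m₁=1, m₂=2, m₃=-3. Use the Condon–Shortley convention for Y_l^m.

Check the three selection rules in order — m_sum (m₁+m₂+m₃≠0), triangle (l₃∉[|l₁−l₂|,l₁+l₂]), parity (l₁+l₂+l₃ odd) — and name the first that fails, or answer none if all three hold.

triangle

Σmᵢ = 0  ✓
l₃∈[|l₁−l₂|,l₁+l₂]=[5,9], have l₃=3  ✗
Σlᵢ = 12 ⇒ even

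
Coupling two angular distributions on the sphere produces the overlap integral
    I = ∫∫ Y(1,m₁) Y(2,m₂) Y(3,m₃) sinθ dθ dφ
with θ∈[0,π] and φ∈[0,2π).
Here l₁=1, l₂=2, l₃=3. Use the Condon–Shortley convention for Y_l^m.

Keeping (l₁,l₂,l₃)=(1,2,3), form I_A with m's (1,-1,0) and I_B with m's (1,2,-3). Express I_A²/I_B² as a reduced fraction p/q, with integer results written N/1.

1/5

Same 1,2,3: normalisation and zero-m 3j drop out of the ratio.
A: Δ: 0! 2! 4! / 7! → 1/105; sum: t=0:+1/12 = 1/12; 3j²(1 2 3; 1 -1 0) = Δ·Π!·Σ² = 1/35  (sign -1)
B: Δ: 0! 2! 4! / 7! → 1/105; sum: t=0:+1/48 = 1/48; 3j²(1 2 3; 1 2 -3) = Δ·Π!·Σ² = 1/7  (sign +1)
I_A²/I_B² = (1/35)/(1/7) = 1/5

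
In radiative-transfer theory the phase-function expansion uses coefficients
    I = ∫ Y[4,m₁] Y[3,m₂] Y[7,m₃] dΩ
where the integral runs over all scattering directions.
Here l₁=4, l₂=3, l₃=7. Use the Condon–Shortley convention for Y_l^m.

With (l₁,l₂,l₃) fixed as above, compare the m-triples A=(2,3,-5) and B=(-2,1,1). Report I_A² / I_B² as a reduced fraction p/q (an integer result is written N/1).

11/5

Same 4,3,7: normalisation and zero-m 3j drop out of the ratio.
A: Δ: 0! 8! 6! / 15! → 1/45045; sum: t=0:+1/1036800 = 1/1036800; 3j²(4 3 7; 2 3 -5) = Δ·Π!·Σ² = 4/195  (sign +1)
B: Δ: 0! 8! 6! / 15! → 1/45045; sum: t=0:+1/69120 = 1/69120; 3j²(4 3 7; -2 1 1) = Δ·Π!·Σ² = 4/429  (sign +1)
I_A²/I_B² = (4/195)/(4/429) = 11/5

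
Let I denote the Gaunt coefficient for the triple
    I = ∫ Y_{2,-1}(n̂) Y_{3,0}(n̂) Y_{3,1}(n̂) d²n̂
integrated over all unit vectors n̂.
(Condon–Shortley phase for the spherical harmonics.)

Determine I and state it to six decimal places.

-0.059471

Checks pass: Σm=0; 8 even; l₃=3∈[1,5].
(2·2+1)(2·3+1)(2·3+1) = 245
Δ: 2! 2! 4! / 9! → 1/3780
sum: t=0:+1/24 t=1:−1/4 t=2:+1/24 = -1/6
3j²(2 3 3; 0 0 0) = Δ·Π!·Σ² = 4/105  (sign +1)
sum: t=1:−1/8 t=2:+1/12 = -1/24
3j²(2 3 3; -1 0 1) = Δ·Π!·Σ² = 1/210  (sign -1)
combine: 4πI² = 245·4/105·1/210 = 2/45
take √, sign -1: I = -0.05947080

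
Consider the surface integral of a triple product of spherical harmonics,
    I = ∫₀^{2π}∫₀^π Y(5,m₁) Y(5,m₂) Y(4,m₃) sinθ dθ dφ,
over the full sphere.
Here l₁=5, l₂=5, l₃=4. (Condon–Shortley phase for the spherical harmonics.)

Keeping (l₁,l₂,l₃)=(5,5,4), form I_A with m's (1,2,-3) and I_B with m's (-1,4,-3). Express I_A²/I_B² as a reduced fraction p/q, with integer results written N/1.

Shared (l₁,l₂,l₃)=(5,5,4): N and (l;000)² cancel in I_A²/I_B².
A: Δ = 6!·4!·4!/15! = 1/3153150; Racah Σ t=3..4: t=3:−1/5184 t=4:+1/6912 = -1/20736; ⇒ 3j(5 5 4; 1 2 -3)² = 5/2574, sgn +1
B: Δ = 6!·4!·4!/15! = 1/3153150; Racah Σ t=5..6: t=5:−1/17280 t=6:+1/103680 = -1/20736; ⇒ 3j(5 5 4; -1 4 -3)² = 10/429, sgn +1
I_A²/I_B² = (5/2574)/(10/429) = 1/12

1/12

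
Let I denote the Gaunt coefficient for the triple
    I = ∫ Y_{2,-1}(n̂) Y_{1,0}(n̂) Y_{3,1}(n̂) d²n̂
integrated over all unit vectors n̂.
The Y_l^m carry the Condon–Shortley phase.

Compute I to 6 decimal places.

-0.233597

Rules hold: Σm=0, L=6 even, 1≤3≤3.
N = 5·3·7 = 105
Δ = 0!·4!·2!/7! = 1/105
Racah Σ t=0..0: t=0:+1/4 = 1/4
⇒ 3j(2 1 3; 0 0 0)² = 3/35, sgn -1
Racah Σ t=0..0: t=0:+1/6 = 1/6
⇒ 3j(2 1 3; -1 0 1)² = 8/105, sgn +1
4πI² = N·(3j₀)²·(3jₘ)² = 24/35
I = -1·√(0.685714/4π) = -0.23359668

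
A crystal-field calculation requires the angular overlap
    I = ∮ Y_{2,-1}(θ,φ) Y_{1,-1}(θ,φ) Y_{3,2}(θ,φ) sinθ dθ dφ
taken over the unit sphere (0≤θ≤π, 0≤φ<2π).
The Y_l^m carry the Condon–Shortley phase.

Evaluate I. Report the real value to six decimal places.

0.261169

m-sum 0 ✓  L=6 even ✓  1≤3≤3 ✓
Π(2lᵢ+1) = 5×3×7 = 105
triangle coeff Δ(2,1,3) = 1/105
Σ_t [0,0]: t=0:+1/4 = 1/4
(3j)²=3/35 [(2 1 3; 0 0 0)], sign=-1
Σ_t [0,0]: t=0:+1/12 = 1/12
(3j)²=2/21 [(2 1 3; -1 -1 2)], sign=-1
⇒ 4πI² = 6/7
I = (+1)√(6/7/(4π)) = 0.26116903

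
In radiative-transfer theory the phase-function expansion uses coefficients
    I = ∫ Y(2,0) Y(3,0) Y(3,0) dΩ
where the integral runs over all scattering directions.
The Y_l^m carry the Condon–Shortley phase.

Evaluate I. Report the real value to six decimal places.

0.168209

Rules hold: Σm=0, L=8 even, 1≤3≤5.
N = 5·7·7 = 245
Δ = 2!·2!·4!/9! = 1/3780
Racah Σ t=0..2: t=0:+1/24 t=1:−1/4 t=2:+1/24 = -1/6
⇒ 3j(2 3 3; 0 0 0)² = 4/105, sgn +1
(m-triple is (0,0,0) — same symbol as above.)
4πI² = N·(3j₀)²·(3jₘ)² = 16/45
I = +1·√(0.355556/4π) = 0.16820883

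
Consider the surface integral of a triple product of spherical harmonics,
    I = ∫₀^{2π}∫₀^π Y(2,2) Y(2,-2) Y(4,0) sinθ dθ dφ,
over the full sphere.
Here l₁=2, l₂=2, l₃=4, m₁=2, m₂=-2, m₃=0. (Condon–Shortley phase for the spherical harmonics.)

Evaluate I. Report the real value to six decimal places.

Rules hold: Σm=0, L=8 even, 0≤4≤4.
N = 5·5·9 = 225
Δ = 0!·4!·4!/9! = 1/630
Racah Σ t=0..0: t=0:+1/16 = 1/16
⇒ 3j(2 2 4; 0 0 0)² = 2/35, sgn +1
Racah Σ t=0..0: t=0:+1/576 = 1/576
⇒ 3j(2 2 4; 2 -2 0)² = 1/630, sgn +1
4πI² = N·(3j₀)²·(3jₘ)² = 1/49
I = +1·√(0.0204082/4π) = 0.04029926

0.040299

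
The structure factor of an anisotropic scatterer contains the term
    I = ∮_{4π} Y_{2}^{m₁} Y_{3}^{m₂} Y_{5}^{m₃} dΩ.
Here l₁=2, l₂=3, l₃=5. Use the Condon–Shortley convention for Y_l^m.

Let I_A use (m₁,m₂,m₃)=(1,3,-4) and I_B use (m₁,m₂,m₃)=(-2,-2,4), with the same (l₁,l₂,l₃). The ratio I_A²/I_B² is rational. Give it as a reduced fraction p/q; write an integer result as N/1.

Shared (l₁,l₂,l₃)=(2,3,5): N and (l;000)² cancel in I_A²/I_B².
A: Δ = 0!·4!·6!/11! = 1/2310; Racah Σ t=0..0: t=0:+1/4320 = 1/4320; ⇒ 3j(2 3 5; 1 3 -4)² = 2/55, sgn -1
B: Δ = 0!·4!·6!/11! = 1/2310; Racah Σ t=0..0: t=0:+1/2880 = 1/2880; ⇒ 3j(2 3 5; -2 -2 4)² = 3/55, sgn -1
I_A²/I_B² = (2/55)/(3/55) = 2/3

2/3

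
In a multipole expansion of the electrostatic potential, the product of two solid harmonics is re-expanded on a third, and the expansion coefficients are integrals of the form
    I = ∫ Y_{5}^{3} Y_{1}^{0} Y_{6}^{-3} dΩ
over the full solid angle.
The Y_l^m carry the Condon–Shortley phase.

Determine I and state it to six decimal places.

-0.212310

Rules hold: Σm=0, L=12 even, 4≤6≤6.
N = 11·3·13 = 429
Δ = 0!·10!·2!/13! = 1/858
Racah Σ t=0..0: t=0:+1/14400 = 1/14400
⇒ 3j(5 1 6; 0 0 0)² = 6/143, sgn +1
Racah Σ t=0..0: t=0:+1/80640 = 1/80640
⇒ 3j(5 1 6; 3 0 -3)² = 9/286, sgn -1
4πI² = N·(3j₀)²·(3jₘ)² = 81/143
I = -1·√(0.566434/4π) = -0.21230956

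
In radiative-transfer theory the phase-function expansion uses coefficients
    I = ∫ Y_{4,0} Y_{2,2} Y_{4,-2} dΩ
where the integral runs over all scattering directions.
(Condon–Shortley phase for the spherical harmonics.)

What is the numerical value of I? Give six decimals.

-0.190365

m-sum 0 ✓  L=10 even ✓  2≤4≤6 ✓
Π(2lᵢ+1) = 9×5×9 = 405
triangle coeff Δ(4,2,4) = 1/13860
Σ_t [0,2]: t=0:+1/192 t=1:−1/36 t=2:+1/192 = -5/288
(3j)²=20/693 [(4 2 4; 0 0 0)], sign=-1
Σ_t [2,2]: t=2:+1/192 = 1/192
(3j)²=3/77 [(4 2 4; 0 2 -2)], sign=+1
⇒ 4πI² = 2700/5929
I = (-1)√(2700/5929/(4π)) = -0.19036462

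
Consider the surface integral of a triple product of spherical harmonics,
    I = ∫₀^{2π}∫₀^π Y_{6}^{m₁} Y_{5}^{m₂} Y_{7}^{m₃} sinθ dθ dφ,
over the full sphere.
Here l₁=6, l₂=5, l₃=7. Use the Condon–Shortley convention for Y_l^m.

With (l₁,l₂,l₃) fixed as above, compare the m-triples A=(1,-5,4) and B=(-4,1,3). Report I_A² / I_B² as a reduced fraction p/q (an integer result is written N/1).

l's match ⇒ only the (l;m) 3-j factors differ between A and B.
A: triangle coeff Δ(6,5,7) = 1/174594420; Σ_t [0,0]: t=0:+1/12441600 = 1/12441600; (3j)²=245/12597 [(6 5 7; 1 -5 4)], sign=-1
B: triangle coeff Δ(6,5,7) = 1/174594420; Σ_t [2,4]: t=2:+1/7741440 t=3:−1/1088640 t=4:+1/1658880 = -13/69672960; (3j)²=325/149226 [(6 5 7; -4 1 3)], sign=-1
I_A²/I_B² = (245/12597)/(325/149226) = 7546/845

7546/845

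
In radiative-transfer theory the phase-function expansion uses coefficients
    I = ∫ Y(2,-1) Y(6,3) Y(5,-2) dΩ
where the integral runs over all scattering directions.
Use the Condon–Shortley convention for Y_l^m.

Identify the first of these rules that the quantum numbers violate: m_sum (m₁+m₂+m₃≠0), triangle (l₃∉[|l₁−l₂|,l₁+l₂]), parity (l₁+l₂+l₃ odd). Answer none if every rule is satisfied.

m₁+m₂+m₃ = -1 + 3 − 2 = 0  ✓
triangle: |2−6|=4 ≤ l₃=5 ≤ 2+6=8  ✓
parity: l₁+l₂+l₃ = 13 is odd  ✗

parity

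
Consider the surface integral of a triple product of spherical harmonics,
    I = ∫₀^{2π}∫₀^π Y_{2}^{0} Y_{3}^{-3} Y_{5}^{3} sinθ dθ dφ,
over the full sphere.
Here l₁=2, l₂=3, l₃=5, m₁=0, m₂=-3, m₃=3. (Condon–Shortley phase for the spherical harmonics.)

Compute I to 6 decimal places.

-0.126792

Rules hold: Σm=0, L=10 even, 1≤5≤5.
N = 5·7·11 = 385
Δ = 0!·4!·6!/11! = 1/2310
Racah Σ t=0..0: t=0:+1/144 = 1/144
⇒ 3j(2 3 5; 0 0 0)² = 10/231, sgn -1
Racah Σ t=0..0: t=0:+1/2880 = 1/2880
⇒ 3j(2 3 5; 0 -3 3)² = 2/165, sgn +1
4πI² = N·(3j₀)²·(3jₘ)² = 20/99
I = -1·√(0.20202/4π) = -0.12679218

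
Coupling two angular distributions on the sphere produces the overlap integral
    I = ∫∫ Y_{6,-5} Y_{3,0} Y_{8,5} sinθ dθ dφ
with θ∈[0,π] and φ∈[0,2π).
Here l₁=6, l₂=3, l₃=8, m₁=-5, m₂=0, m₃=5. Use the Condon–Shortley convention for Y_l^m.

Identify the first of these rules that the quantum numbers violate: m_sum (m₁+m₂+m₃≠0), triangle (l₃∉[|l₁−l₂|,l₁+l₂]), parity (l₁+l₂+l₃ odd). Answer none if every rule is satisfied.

m₁+m₂+m₃ = -5 + 0 + 5 = 0  ✓
triangle: |6−3|=3 ≤ l₃=8 ≤ 6+3=9  ✓
parity: l₁+l₂+l₃ = 17 is odd  ✗

parity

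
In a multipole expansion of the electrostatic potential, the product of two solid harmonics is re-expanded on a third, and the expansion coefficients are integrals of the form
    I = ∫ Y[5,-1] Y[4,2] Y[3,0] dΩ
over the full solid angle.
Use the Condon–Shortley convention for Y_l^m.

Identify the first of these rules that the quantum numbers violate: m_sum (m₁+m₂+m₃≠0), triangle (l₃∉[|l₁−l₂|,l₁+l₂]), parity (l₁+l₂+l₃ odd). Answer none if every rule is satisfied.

m_sum

m₁+m₂+m₃ = -1 + 2 + 0 = 1  ✗
triangle: |5−4|=1 ≤ l₃=3 ≤ 5+4=9
parity: l₁+l₂+l₃ = 12 is even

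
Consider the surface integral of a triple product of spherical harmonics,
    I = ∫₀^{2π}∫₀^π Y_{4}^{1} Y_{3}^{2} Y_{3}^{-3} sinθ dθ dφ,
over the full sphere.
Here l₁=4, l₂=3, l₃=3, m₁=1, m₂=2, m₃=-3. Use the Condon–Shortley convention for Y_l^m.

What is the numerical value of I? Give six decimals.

m-sum 0 ✓  L=10 even ✓  1≤3≤7 ✓
Π(2lᵢ+1) = 9×7×7 = 441
triangle coeff Δ(4,3,3) = 1/34650
Σ_t [1,3]: t=1:−1/72 t=2:+1/16 t=3:−1/72 = 5/144
(3j)²=2/77 [(4 3 3; 0 0 0)], sign=-1
Σ_t [3,3]: t=3:−1/288 = -1/288
(3j)²=5/231 [(4 3 3; 1 2 -3)], sign=-1
⇒ 4πI² = 30/121
I = (+1)√(30/121/(4π)) = 0.14046335

0.140463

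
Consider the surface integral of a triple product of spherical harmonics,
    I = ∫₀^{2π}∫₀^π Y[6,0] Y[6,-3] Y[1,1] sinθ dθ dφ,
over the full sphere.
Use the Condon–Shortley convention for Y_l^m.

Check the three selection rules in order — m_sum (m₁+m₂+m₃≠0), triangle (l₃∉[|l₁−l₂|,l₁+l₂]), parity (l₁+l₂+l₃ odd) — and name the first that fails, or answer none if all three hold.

m_sum

m₁+m₂+m₃ = 0 − 3 + 1 = -2  ✗
triangle: |6−6|=0 ≤ l₃=1 ≤ 6+6=12
parity: l₁+l₂+l₃ = 13 is odd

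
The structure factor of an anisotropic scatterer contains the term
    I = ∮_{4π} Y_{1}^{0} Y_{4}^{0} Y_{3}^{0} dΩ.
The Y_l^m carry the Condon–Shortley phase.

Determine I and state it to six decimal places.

m-sum 0 ✓  L=8 even ✓  3≤3≤5 ✓
Π(2lᵢ+1) = 3×9×7 = 189
triangle coeff Δ(1,4,3) = 1/252
Σ_t [1,1]: t=1:−1/36 = -1/36
(3j)²=4/63 [(1 4 3; 0 0 0)], sign=+1
(m-triple is (0,0,0) — same symbol as above.)
⇒ 4πI² = 16/21
I = (+1)√(16/21/(4π)) = 0.24623252

0.246233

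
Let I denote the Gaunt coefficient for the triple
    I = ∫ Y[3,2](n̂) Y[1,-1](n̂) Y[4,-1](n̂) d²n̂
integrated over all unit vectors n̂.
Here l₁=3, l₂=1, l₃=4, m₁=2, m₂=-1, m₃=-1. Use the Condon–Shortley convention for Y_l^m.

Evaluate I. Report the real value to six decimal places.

Checks pass: Σm=0; 8 even; l₃=4∈[2,4].
(2·3+1)(2·1+1)(2·4+1) = 189
Δ: 0! 6! 2! / 9! → 1/252
sum: t=0:+1/36 = 1/36
3j²(3 1 4; 0 0 0) = Δ·Π!·Σ² = 4/63  (sign +1)
sum: t=0:+1/240 = 1/240
3j²(3 1 4; 2 -1 -1) = Δ·Π!·Σ² = 1/84  (sign -1)
combine: 4πI² = 189·4/63·1/84 = 1/7
take √, sign -1: I = -0.10662181

-0.106622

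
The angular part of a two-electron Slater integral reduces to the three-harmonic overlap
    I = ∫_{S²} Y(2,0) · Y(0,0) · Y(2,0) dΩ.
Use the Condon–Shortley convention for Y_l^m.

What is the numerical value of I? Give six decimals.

0.282095

m-sum 0 ✓  L=4 even ✓  2≤2≤2 ✓
Π(2lᵢ+1) = 5×1×5 = 25
triangle coeff Δ(2,0,2) = 1/5
Σ_t [0,0]: t=0:+1/4 = 1/4
(3j)²=1/5 [(2 0 2; 0 0 0)], sign=+1
(m-triple is (0,0,0) — same symbol as above.)
⇒ 4πI² = 1/1
I = (+1)√(1/1/(4π)) = 0.28209479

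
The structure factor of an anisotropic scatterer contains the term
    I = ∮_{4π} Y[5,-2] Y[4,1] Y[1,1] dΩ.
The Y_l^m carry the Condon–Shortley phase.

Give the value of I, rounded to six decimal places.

m-sum 0 ✓  L=10 even ✓  1≤1≤9 ✓
Π(2lᵢ+1) = 11×9×3 = 297
triangle coeff Δ(5,4,1) = 1/495
Σ_t [4,4]: t=4:+1/576 = 1/576
(3j)²=5/99 [(5 4 1; 0 0 0)], sign=-1
Σ_t [5,5]: t=5:−1/1440 = -1/1440
(3j)²=7/165 [(5 4 1; -2 1 1)], sign=-1
⇒ 4πI² = 7/11
I = (+1)√(7/11/(4π)) = 0.22503380

0.225034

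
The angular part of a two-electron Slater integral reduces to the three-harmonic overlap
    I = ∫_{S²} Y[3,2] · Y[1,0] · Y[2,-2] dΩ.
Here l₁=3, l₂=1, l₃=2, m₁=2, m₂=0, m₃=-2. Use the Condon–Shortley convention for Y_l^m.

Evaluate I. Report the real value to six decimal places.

0.184674

m-sum 0 ✓  L=6 even ✓  2≤2≤4 ✓
Π(2lᵢ+1) = 7×3×5 = 105
triangle coeff Δ(3,1,2) = 1/105
Σ_t [1,1]: t=1:−1/4 = -1/4
(3j)²=3/35 [(3 1 2; 0 0 0)], sign=-1
Σ_t [1,1]: t=1:−1/24 = -1/24
(3j)²=1/21 [(3 1 2; 2 0 -2)], sign=-1
⇒ 4πI² = 3/7
I = (+1)√(3/7/(4π)) = 0.18467439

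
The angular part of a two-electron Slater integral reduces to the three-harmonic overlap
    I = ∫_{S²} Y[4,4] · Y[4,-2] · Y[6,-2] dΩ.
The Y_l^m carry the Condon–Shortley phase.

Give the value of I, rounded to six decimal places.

-0.110189

Rules hold: Σm=0, L=14 even, 0≤6≤8.
N = 9·9·13 = 1053
Δ = 2!·6!·6!/15! = 1/1261260
Racah Σ t=0..2: t=0:+1/4608 t=1:−1/1296 t=2:+1/4608 = -7/20736
⇒ 3j(4 4 6; 0 0 0)² = 20/1287, sgn -1
Racah Σ t=0..0: t=0:+1/69120 = 1/69120
⇒ 3j(4 4 6; 4 -2 -2)² = 4/429, sgn +1
4πI² = N·(3j₀)²·(3jₘ)² = 240/1573
I = -1·√(0.152575/4π) = -0.11018851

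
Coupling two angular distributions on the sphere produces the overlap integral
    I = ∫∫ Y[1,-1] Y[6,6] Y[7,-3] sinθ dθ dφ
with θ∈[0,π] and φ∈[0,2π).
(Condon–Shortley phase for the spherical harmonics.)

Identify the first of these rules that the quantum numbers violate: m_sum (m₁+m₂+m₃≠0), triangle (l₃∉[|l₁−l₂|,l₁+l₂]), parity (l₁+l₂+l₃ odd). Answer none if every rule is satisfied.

Σmᵢ = 2  ✗
l₃∈[|l₁−l₂|,l₁+l₂]=[5,7], have l₃=7
Σlᵢ = 14 ⇒ even

m_sum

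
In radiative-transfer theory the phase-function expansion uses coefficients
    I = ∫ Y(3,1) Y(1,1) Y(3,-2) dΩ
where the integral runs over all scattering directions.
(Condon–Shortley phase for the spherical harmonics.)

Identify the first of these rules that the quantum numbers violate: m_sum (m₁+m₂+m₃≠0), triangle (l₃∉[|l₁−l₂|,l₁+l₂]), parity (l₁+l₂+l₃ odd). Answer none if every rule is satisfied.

parity

Σmᵢ = 0  ✓
l₃∈[|l₁−l₂|,l₁+l₂]=[2,4], have l₃=3  ✓
Σlᵢ = 7 ⇒ odd  ✗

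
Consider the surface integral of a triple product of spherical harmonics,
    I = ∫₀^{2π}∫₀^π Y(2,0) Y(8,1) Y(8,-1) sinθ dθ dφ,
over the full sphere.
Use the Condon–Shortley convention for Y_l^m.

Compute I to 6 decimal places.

Rules hold: Σm=0, L=18 even, 6≤8≤10.
N = 5·17·17 = 1445
Δ = 2!·2!·14!/19! = 1/348840
Racah Σ t=0..2: t=0:+1/116121600 t=1:−1/25401600 t=2:+1/116121600 = -1/45158400
⇒ 3j(2 8 8; 0 0 0)² = 24/1615, sgn -1
Racah Σ t=0..2: t=0:+1/174182400 t=1:−1/29030400 t=2:+1/101606400 = -23/1219276800
⇒ 3j(2 8 8; 0 1 -1)² = 529/38760, sgn +1
4πI² = N·(3j₀)²·(3jₘ)² = 529/1805
I = -1·√(0.293075/4π) = -0.15271592

-0.152716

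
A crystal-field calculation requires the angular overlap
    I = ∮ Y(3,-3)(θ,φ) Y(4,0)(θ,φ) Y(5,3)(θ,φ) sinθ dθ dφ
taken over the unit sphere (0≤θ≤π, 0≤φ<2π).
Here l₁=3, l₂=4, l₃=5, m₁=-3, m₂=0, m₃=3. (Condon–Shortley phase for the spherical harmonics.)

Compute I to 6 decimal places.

Checks pass: Σm=0; 12 even; l₃=5∈[1,7].
(2·3+1)(2·4+1)(2·5+1) = 693
Δ: 2! 4! 6! / 13! → 1/180180
sum: t=0:+1/576 t=1:−1/144 t=2:+1/576 = -1/288
3j²(3 4 5; 0 0 0) = Δ·Π!·Σ² = 20/1001  (sign +1)
sum: t=2:+1/2304 = 1/2304
3j²(3 4 5; -3 0 3) = Δ·Π!·Σ² = 5/143  (sign +1)
combine: 4πI² = 693·20/1001·5/143 = 900/1859
take √, sign +1: I = 0.19628026

0.196280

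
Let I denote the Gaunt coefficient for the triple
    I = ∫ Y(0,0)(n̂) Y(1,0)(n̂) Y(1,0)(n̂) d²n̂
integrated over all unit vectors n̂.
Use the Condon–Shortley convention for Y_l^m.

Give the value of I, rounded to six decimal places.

0.282095

Checks pass: Σm=0; 2 even; l₃=1∈[1,1].
(2·0+1)(2·1+1)(2·1+1) = 9
Δ: 0! 0! 2! / 3! → 1/3
sum: t=0:+1/1 = 1/1
3j²(0 1 1; 0 0 0) = Δ·Π!·Σ² = 1/3  (sign -1)
(m-triple is (0,0,0) — same symbol as above.)
combine: 4πI² = 9·1/3·1/3 = 1/1
take √, sign +1: I = 0.28209479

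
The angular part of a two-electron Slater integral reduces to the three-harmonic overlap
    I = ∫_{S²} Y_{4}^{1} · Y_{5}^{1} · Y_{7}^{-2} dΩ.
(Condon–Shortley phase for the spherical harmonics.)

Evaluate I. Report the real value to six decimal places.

0.139430

m-sum 0 ✓  L=16 even ✓  1≤7≤9 ✓
Π(2lᵢ+1) = 9×11×15 = 1485
triangle coeff Δ(4,5,7) = 1/6126120
Σ_t [0,2]: t=0:+1/69120 t=1:−1/20736 t=2:+1/69120 = -1/51840
(3j)²=280/21879 [(4 5 7; 0 0 0)], sign=+1
Σ_t [0,2]: t=0:+1/103680 t=1:−1/34560 t=2:+1/138240 = -1/82944
(3j)²=125/9724 [(4 5 7; 1 1 -2)], sign=+1
⇒ 4πI² = 131250/537251
I = (+1)√(131250/537251/(4π)) = 0.13942996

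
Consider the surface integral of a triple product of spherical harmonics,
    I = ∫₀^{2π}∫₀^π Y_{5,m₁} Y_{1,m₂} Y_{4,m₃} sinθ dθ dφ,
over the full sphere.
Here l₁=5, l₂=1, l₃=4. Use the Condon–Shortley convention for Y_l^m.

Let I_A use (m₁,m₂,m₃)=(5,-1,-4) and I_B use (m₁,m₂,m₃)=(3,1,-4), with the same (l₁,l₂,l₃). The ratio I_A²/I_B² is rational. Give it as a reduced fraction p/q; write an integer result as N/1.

45/1

l's match ⇒ only the (l;m) 3-j factors differ between A and B.
A: triangle coeff Δ(5,1,4) = 1/495; Σ_t [0,0]: t=0:+1/80640 = 1/80640; (3j)²=1/11 [(5 1 4; 5 -1 -4)], sign=+1
B: triangle coeff Δ(5,1,4) = 1/495; Σ_t [2,2]: t=2:+1/80640 = 1/80640; (3j)²=1/495 [(5 1 4; 3 1 -4)], sign=+1
I_A²/I_B² = (1/11)/(1/495) = 45/1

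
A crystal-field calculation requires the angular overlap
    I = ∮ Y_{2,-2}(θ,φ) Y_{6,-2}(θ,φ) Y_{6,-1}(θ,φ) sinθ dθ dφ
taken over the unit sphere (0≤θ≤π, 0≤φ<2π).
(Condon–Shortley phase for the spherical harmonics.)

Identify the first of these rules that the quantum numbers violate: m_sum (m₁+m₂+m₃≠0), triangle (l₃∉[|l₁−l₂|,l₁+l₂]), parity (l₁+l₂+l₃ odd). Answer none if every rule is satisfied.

m_sum

Σmᵢ = -5  ✗
l₃∈[|l₁−l₂|,l₁+l₂]=[4,8], have l₃=6
Σlᵢ = 14 ⇒ even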